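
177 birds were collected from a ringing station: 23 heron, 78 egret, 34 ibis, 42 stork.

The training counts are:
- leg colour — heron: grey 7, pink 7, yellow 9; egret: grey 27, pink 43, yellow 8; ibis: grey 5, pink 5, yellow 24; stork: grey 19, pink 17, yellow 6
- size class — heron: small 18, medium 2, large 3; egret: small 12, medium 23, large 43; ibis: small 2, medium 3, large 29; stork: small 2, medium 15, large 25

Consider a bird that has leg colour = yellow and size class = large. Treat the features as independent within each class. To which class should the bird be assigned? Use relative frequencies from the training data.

heron: (23/177) × (9/23) × (3/23) ≈ 0.00663228
egret: (78/177) × (8/78) × (43/78) ≈ 0.0249167
ibis: (34/177) × (24/34) × (29/34) ≈ 0.115653
stork: (42/177) × (6/42) × (25/42) ≈ 0.0201776
Highest score → ibis.

ibis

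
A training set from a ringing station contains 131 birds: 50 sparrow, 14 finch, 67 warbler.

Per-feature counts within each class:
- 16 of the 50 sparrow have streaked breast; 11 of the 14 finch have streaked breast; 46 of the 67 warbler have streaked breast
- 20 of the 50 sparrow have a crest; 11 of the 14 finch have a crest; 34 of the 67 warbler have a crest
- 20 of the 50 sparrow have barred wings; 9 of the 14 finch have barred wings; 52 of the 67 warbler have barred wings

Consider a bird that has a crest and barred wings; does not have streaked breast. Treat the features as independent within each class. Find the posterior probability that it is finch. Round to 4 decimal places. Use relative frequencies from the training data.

0.0995

sparrow: (50/131) × (34/50) × (20/50) × (20/50) ≈ 0.0415267
finch: (14/131) × (3/14) × (11/14) × (9/14) ≈ 0.0115672
warbler: (67/131) × (21/67) × (34/67) × (52/67) ≈ 0.0631365
P(finch | x) = 0.0115672 / 0.1162304 ≈ 0.0995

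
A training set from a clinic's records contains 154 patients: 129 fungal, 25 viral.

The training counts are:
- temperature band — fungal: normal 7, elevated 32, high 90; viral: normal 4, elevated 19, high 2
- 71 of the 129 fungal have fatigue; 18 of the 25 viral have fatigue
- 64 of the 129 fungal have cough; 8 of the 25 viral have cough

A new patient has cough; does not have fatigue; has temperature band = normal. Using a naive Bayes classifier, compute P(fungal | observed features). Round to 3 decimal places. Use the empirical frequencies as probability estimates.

fungal: (129/154) × (7/129) × (58/129) × (64/129) ≈ 0.0101393
viral: (25/154) × (4/25) × (7/25) × (8/25) ≈ 0.00232727
P(fungal | x) = 0.0101393 / 0.01246657 ≈ 0.813

0.813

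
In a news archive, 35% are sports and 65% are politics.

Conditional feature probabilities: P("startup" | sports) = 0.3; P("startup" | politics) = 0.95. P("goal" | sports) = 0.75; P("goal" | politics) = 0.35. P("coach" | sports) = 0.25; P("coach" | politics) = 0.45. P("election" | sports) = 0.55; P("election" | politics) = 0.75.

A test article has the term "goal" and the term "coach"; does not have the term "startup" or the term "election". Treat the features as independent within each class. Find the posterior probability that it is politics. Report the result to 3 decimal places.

0.058

sports: 0.35 × (1−0.3) × 0.75 × 0.25 × (1−0.55) = 0.020671875
politics: 0.65 × (1−0.95) × 0.35 × 0.45 × (1−0.75) = 0.0012796875
P(politics | x) = 0.0012796875 / 0.0219515625 ≈ 0.058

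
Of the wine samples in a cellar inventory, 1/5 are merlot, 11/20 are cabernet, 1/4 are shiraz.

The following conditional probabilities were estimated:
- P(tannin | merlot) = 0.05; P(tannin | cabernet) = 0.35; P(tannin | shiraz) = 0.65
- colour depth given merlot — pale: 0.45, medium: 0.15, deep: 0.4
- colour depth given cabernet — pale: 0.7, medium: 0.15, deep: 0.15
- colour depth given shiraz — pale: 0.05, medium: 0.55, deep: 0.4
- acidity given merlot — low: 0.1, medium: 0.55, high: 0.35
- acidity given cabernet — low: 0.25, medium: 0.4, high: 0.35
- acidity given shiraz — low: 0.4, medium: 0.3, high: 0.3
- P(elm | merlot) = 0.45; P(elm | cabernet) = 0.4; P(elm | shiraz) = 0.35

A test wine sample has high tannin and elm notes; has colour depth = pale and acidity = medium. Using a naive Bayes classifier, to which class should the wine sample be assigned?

merlot: 0.2 × 0.05 × 0.45 × 0.55 × 0.45 = 0.00111375
cabernet: 0.55 × 0.35 × 0.7 × 0.4 × 0.4 = 0.02156
shiraz: 0.25 × 0.65 × 0.05 × 0.3 × 0.35 = 0.000853125
Highest score → cabernet.

cabernet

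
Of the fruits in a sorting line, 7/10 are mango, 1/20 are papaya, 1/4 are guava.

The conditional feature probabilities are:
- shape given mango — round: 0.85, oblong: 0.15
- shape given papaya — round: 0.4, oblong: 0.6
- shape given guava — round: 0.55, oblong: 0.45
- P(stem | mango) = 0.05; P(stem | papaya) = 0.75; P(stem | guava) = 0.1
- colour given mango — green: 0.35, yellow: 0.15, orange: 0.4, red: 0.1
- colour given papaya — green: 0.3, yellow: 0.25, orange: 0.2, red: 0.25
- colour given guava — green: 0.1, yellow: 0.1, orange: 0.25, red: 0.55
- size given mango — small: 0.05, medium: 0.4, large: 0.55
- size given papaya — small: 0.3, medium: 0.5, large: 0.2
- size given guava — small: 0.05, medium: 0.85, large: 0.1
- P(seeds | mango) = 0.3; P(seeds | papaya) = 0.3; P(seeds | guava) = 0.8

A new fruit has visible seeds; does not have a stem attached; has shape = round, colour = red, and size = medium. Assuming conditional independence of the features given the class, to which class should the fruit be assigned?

mango: 0.7 × 0.85 × (1−0.05) × 0.1 × 0.4 × 0.3 = 0.006783
papaya: 0.05 × 0.4 × (1−0.75) × 0.25 × 0.5 × 0.3 = 0.0001875
guava: 0.25 × 0.55 × (1−0.1) × 0.55 × 0.85 × 0.8 = 0.0462825
Highest score → guava.

guava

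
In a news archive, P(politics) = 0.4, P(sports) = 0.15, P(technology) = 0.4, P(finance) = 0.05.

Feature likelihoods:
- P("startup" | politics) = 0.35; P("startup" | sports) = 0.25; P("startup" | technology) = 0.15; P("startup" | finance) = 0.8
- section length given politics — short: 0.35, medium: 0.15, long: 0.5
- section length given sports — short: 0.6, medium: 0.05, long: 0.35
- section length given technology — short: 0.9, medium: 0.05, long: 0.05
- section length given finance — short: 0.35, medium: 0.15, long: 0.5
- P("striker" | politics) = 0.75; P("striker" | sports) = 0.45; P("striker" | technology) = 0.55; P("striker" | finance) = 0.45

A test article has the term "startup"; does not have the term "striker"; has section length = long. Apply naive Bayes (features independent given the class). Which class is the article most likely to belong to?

politics: 0.4 × 0.35 × 0.5 × (1−0.75) = 0.0175
sports: 0.15 × 0.25 × 0.35 × (1−0.45) = 0.00721875
technology: 0.4 × 0.15 × 0.05 × (1−0.55) = 0.00135
finance: 0.05 × 0.8 × 0.5 × (1−0.45) = 0.011
Highest score → politics.

politics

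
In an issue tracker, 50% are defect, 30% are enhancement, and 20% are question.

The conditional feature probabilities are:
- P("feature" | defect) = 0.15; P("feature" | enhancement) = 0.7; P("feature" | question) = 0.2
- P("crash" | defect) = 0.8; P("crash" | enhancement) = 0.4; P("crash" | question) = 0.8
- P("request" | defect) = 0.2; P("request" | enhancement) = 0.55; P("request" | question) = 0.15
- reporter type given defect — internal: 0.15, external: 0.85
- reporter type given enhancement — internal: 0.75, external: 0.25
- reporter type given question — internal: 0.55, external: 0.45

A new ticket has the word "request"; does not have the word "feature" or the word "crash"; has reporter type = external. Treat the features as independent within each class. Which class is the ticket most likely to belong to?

defect: 0.5 × (1−0.15) × (1−0.8) × 0.2 × 0.85 = 0.01445
enhancement: 0.3 × (1−0.7) × (1−0.4) × 0.55 × 0.25 = 0.007425
question: 0.2 × (1−0.2) × (1−0.8) × 0.15 × 0.45 = 0.00216
Highest score → defect.

defect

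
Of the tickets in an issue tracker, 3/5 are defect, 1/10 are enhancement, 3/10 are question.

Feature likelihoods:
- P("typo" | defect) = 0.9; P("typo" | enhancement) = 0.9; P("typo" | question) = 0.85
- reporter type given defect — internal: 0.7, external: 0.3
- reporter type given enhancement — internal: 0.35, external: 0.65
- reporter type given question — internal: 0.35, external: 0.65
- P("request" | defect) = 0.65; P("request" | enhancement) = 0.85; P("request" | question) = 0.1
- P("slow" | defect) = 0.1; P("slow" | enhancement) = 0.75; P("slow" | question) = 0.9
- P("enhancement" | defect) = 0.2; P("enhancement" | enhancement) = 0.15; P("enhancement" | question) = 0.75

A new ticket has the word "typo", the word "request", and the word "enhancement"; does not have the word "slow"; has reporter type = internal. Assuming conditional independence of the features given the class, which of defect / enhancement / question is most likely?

defect: 0.6 × 0.9 × 0.7 × 0.65 × (1−0.1) × 0.2 = 0.044226
enhancement: 0.1 × 0.9 × 0.35 × 0.85 × (1−0.75) × 0.15 = 0.0010040625
question: 0.3 × 0.85 × 0.35 × 0.1 × (1−0.9) × 0.75 = 0.000669375
Highest score → defect.

defect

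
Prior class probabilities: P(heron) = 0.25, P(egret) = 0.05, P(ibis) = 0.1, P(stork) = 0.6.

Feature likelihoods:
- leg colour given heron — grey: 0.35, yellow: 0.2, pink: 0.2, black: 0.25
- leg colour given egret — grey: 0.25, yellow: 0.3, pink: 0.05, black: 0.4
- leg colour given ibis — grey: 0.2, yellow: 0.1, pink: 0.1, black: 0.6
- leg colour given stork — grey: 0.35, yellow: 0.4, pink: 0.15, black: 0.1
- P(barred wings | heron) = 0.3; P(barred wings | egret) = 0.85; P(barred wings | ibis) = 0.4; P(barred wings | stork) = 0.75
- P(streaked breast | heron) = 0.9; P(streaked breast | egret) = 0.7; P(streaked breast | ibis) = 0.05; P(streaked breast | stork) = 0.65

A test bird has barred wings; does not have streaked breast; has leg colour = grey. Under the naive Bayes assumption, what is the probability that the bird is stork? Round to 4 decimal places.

heron: 0.25 × 0.35 × 0.3 × (1−0.9) = 0.002625
egret: 0.05 × 0.25 × 0.85 × (1−0.7) = 0.0031875
ibis: 0.1 × 0.2 × 0.4 × (1−0.05) = 0.0076
stork: 0.6 × 0.35 × 0.75 × (1−0.65) = 0.055125
P(stork | x) = 0.055125 / 0.0685375 ≈ 0.8043

0.8043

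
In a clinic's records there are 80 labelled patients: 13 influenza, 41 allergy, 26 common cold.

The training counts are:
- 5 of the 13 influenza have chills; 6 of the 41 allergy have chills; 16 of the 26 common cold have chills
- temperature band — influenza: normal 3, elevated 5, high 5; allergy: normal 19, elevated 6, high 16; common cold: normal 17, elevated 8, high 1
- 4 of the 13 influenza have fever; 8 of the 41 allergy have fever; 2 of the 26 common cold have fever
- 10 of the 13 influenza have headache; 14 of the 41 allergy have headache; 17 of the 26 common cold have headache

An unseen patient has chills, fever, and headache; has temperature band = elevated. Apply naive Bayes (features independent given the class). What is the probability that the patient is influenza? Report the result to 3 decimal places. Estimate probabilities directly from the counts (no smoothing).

influenza: (13/80) × (5/13) × (5/13) × (4/13) × (10/13) ≈ 0.00568958
allergy: (41/80) × (6/41) × (6/41) × (8/41) × (14/41) ≈ 0.000731272
common cold: (26/80) × (16/26) × (8/26) × (2/26) × (17/26) ≈ 0.00309513
P(influenza | x) = 0.00568958 / 0.009515982 ≈ 0.598

0.598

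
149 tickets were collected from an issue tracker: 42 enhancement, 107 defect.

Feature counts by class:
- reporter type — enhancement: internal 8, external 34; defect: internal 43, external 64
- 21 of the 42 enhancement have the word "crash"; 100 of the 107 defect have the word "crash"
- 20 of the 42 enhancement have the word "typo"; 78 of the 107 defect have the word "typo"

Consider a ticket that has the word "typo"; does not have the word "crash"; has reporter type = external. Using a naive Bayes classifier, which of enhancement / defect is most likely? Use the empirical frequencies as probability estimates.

enhancement

enhancement: (42/149) × (34/42) × (21/42) × (20/42) ≈ 0.0543305
defect: (107/149) × (64/107) × (7/107) × (78/107) ≈ 0.0204842
Highest score → enhancement.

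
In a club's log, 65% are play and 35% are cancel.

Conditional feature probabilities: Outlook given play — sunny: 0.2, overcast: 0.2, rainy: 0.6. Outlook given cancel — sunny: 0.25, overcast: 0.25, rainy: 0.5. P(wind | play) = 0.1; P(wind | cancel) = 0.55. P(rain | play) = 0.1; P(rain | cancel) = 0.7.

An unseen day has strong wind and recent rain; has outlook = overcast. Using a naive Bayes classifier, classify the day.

play: 0.65 × 0.2 × 0.1 × 0.1 = 0.0013
cancel: 0.35 × 0.25 × 0.55 × 0.7 = 0.0336875
Highest score → cancel.

cancel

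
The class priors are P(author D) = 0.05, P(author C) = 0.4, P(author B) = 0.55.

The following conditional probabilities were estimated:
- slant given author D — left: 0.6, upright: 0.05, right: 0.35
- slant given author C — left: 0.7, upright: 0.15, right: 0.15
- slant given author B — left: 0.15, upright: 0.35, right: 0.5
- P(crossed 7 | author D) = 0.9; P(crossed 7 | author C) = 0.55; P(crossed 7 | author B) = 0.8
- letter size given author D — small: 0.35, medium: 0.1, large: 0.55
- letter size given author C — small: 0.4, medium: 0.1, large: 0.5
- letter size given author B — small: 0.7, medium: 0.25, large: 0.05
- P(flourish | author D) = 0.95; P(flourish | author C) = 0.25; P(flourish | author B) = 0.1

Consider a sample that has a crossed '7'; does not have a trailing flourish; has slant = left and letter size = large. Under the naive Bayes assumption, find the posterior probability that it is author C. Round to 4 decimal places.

0.9396

author D: 0.05 × 0.6 × 0.9 × 0.55 × (1−0.95) = 0.0007425
author C: 0.4 × 0.7 × 0.55 × 0.5 × (1−0.25) = 0.05775
author B: 0.55 × 0.15 × 0.8 × 0.05 × (1−0.1) = 0.00297
P(author C | x) = 0.05775 / 0.0614625 ≈ 0.9396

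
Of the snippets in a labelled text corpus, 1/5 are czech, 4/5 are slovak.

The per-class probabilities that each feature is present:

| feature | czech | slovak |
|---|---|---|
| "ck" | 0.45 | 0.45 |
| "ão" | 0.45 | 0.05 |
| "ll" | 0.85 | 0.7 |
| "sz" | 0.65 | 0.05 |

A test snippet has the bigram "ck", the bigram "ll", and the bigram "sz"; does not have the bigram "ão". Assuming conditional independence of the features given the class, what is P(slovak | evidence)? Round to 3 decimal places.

czech: 0.2 × 0.45 × (1−0.45) × 0.85 × 0.65 = 0.02734875
slovak: 0.8 × 0.45 × (1−0.05) × 0.7 × 0.05 = 0.01197
P(slovak | x) = 0.01197 / 0.03931875 ≈ 0.304

0.304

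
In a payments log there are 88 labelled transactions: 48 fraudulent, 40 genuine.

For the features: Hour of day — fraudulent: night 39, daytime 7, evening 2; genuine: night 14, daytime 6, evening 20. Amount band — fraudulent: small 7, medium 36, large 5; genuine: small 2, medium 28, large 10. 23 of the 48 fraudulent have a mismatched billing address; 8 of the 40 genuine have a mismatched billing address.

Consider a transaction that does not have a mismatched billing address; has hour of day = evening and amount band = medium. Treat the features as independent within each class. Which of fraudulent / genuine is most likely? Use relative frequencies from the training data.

genuine

fraudulent: (48/88) × (2/48) × (36/48) × (25/48) ≈ 0.00887784
genuine: (40/88) × (20/40) × (28/40) × (32/40) ≈ 0.127273
Highest score → genuine.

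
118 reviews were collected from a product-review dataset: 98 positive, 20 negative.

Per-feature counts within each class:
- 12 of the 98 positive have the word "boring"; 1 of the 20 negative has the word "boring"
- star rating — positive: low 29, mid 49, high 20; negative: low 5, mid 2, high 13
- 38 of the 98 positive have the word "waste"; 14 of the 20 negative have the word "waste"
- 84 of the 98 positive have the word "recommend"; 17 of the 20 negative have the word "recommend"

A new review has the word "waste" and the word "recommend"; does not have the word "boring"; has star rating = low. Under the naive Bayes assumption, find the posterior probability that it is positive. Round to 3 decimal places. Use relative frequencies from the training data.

0.750

positive: (98/118) × (86/98) × (29/98) × (38/98) × (84/98) ≈ 0.0716802
negative: (20/118) × (19/20) × (5/20) × (14/20) × (17/20) ≈ 0.0239513
P(positive | x) = 0.0716802 / 0.0956315 ≈ 0.750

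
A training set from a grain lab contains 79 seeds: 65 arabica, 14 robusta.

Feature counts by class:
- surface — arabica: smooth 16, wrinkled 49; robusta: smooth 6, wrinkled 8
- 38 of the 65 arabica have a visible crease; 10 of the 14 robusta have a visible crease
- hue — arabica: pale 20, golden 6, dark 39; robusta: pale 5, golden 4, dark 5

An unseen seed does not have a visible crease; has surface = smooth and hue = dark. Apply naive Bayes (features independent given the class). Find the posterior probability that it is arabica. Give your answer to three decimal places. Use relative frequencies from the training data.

arabica: (65/79) × (16/65) × (27/65) × (39/65) ≈ 0.0504771
robusta: (14/79) × (6/14) × (4/14) × (5/14) ≈ 0.00774994
P(arabica | x) = 0.0504771 / 0.05822704 ≈ 0.867

0.867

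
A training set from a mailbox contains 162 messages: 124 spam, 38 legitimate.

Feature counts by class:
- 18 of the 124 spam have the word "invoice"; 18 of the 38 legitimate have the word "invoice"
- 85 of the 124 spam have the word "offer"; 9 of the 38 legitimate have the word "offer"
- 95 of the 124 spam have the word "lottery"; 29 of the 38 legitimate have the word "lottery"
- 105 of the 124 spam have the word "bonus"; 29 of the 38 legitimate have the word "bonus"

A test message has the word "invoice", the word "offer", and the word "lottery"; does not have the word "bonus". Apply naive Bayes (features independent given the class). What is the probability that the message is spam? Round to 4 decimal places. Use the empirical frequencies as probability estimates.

0.6527

spam: (124/162) × (18/124) × (85/124) × (95/124) × (19/124) ≈ 0.00894105
legitimate: (38/162) × (18/38) × (9/38) × (29/38) × (9/38) ≈ 0.00475652
P(spam | x) = 0.00894105 / 0.01369757 ≈ 0.6527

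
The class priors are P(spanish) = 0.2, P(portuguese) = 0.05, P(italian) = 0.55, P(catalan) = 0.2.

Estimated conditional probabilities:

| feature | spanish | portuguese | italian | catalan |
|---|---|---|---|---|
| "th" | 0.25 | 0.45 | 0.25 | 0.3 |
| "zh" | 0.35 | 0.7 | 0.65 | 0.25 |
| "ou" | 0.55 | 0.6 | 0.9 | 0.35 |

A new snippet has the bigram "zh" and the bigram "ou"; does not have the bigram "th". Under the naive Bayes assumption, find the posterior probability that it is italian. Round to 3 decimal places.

0.821

spanish: 0.2 × (1−0.25) × 0.35 × 0.55 = 0.028875
portuguese: 0.05 × (1−0.45) × 0.7 × 0.6 = 0.01155
italian: 0.55 × (1−0.25) × 0.65 × 0.9 = 0.2413125
catalan: 0.2 × (1−0.3) × 0.25 × 0.35 = 0.01225
P(italian | x) = 0.2413125 / 0.2939875 ≈ 0.821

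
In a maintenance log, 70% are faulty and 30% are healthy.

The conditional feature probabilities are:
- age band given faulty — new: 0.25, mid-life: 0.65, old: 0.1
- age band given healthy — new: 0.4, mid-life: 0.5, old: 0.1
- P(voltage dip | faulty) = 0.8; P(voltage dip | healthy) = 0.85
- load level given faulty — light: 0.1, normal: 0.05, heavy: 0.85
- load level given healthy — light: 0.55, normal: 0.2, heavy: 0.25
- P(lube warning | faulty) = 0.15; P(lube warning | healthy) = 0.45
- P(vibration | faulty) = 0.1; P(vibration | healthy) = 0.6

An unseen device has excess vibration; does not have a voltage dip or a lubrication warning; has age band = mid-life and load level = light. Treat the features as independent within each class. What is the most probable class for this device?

faulty: 0.7 × 0.65 × (1−0.8) × 0.1 × (1−0.15) × 0.1 = 0.0007735
healthy: 0.3 × 0.5 × (1−0.85) × 0.55 × (1−0.45) × 0.6 = 0.00408375
Highest score → healthy.

healthy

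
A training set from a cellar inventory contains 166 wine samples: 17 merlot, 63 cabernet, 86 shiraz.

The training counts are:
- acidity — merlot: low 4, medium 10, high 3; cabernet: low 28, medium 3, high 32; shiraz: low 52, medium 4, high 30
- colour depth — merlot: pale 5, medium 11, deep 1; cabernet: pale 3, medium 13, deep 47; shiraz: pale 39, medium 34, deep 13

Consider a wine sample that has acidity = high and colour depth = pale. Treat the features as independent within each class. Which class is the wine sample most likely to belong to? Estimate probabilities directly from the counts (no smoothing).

shiraz

merlot: (17/166) × (3/17) × (5/17) ≈ 0.00531538
cabernet: (63/166) × (32/63) × (3/63) ≈ 0.00917958
shiraz: (86/166) × (30/86) × (39/86) ≈ 0.0819557
Highest score → shiraz.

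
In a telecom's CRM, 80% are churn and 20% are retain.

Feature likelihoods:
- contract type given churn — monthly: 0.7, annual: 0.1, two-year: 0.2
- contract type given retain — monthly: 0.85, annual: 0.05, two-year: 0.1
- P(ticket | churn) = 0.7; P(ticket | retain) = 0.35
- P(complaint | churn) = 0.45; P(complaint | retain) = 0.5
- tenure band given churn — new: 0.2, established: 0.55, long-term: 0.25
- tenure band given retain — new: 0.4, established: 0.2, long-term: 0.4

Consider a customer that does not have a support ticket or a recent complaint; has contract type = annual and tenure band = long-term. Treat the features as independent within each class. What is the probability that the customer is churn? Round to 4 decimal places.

churn: 0.8 × 0.1 × (1−0.7) × (1−0.45) × 0.25 = 0.0033
retain: 0.2 × 0.05 × (1−0.35) × (1−0.5) × 0.4 = 0.0013
P(churn | x) = 0.0033 / 0.0046 ≈ 0.7174

0.7174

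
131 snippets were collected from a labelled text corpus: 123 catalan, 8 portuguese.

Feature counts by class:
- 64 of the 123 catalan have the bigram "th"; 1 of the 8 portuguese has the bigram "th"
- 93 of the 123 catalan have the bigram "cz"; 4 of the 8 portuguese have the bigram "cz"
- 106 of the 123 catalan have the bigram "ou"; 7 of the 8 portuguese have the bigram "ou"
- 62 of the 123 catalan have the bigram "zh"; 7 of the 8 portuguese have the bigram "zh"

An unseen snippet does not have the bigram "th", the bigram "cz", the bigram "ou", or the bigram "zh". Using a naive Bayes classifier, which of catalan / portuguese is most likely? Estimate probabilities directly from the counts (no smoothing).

catalan: (123/131) × (59/123) × (30/123) × (17/123) × (61/123) ≈ 0.00752949
portuguese: (8/131) × (7/8) × (4/8) × (1/8) × (1/8) ≈ 0.000417462
Highest score → catalan.

catalan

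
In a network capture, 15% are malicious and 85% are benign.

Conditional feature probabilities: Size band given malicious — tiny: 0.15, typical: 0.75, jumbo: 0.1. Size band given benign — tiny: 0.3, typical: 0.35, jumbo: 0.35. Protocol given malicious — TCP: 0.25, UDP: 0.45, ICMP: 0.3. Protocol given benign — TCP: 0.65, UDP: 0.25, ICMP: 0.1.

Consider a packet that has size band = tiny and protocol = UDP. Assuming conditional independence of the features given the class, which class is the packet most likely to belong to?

benign

malicious: 0.15 × 0.15 × 0.45 = 0.010125
benign: 0.85 × 0.3 × 0.25 = 0.06375
Highest score → benign.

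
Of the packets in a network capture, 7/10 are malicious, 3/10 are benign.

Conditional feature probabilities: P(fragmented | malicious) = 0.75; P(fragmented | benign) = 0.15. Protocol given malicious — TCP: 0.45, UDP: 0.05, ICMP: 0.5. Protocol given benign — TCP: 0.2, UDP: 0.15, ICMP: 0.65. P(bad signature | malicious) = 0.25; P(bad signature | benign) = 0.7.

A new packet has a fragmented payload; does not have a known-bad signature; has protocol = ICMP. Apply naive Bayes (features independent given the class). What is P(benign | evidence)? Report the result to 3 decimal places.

0.043

malicious: 0.7 × 0.75 × 0.5 × (1−0.25) = 0.196875
benign: 0.3 × 0.15 × 0.65 × (1−0.7) = 0.008775
P(benign | x) = 0.008775 / 0.20565 ≈ 0.043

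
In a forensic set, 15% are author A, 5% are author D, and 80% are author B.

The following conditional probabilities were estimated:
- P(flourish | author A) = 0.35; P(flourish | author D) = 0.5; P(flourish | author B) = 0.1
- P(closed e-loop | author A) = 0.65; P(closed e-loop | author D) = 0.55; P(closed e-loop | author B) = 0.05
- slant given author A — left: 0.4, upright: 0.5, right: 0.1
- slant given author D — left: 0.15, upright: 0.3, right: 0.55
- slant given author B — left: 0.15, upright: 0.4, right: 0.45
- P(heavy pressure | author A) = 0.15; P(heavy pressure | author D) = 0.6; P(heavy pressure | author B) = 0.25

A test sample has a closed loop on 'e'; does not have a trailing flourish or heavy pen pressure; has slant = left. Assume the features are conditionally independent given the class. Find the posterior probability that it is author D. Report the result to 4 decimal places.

author A: 0.15 × (1−0.35) × 0.65 × 0.4 × (1−0.15) = 0.0215475
author D: 0.05 × (1−0.5) × 0.55 × 0.15 × (1−0.6) = 0.000825
author B: 0.8 × (1−0.1) × 0.05 × 0.15 × (1−0.25) = 0.00405
P(author D | x) = 0.000825 / 0.0264225 ≈ 0.0312

0.0312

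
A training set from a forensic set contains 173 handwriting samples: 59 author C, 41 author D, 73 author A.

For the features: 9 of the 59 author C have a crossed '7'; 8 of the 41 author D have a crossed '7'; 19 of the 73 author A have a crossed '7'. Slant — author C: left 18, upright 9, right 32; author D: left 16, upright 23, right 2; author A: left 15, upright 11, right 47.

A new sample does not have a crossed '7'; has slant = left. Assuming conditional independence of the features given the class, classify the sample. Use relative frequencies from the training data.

author C

author C: (59/173) × (50/59) × (18/59) ≈ 0.0881748
author D: (41/173) × (33/41) × (16/41) ≈ 0.0744396
author A: (73/173) × (54/73) × (15/73) ≈ 0.0641381
Highest score → author C.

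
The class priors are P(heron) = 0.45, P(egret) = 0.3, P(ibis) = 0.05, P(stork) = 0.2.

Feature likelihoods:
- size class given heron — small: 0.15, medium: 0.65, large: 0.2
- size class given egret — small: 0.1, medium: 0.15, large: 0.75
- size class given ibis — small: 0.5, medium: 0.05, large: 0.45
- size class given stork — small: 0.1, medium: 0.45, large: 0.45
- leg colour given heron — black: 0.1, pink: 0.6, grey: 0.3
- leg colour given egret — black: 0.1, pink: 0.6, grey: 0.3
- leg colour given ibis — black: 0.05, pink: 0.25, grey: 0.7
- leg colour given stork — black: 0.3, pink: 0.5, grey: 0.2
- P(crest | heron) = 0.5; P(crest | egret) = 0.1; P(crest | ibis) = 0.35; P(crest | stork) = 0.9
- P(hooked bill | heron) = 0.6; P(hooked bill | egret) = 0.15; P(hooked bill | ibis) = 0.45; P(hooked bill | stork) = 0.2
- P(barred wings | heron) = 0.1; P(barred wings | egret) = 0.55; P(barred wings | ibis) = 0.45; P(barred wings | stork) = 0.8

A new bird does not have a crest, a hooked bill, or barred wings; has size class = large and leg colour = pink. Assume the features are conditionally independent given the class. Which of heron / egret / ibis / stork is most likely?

heron: 0.45 × 0.2 × 0.6 × (1−0.5) × (1−0.6) × (1−0.1) = 0.00972
egret: 0.3 × 0.75 × 0.6 × (1−0.1) × (1−0.15) × (1−0.55) = 0.04647375
ibis: 0.05 × 0.45 × 0.25 × (1−0.35) × (1−0.45) × (1−0.45) = 0.001106015625
stork: 0.2 × 0.45 × 0.5 × (1−0.9) × (1−0.2) × (1−0.8) = 0.00072
Highest score → egret.

egret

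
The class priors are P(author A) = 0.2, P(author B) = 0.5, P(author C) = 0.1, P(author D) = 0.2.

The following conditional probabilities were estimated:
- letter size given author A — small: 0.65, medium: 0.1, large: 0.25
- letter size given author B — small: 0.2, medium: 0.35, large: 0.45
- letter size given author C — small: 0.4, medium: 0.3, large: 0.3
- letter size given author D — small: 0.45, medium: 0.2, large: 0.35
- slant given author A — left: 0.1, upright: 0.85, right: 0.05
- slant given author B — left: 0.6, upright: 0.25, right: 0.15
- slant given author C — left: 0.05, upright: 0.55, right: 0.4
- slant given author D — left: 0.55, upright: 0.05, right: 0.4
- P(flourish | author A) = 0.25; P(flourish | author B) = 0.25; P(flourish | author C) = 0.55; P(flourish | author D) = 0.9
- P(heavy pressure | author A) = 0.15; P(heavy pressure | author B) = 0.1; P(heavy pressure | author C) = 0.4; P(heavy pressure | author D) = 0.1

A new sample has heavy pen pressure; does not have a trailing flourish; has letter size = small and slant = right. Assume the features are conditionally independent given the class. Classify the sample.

author C

author A: 0.2 × 0.65 × 0.05 × (1−0.25) × 0.15 = 0.00073125
author B: 0.5 × 0.2 × 0.15 × (1−0.25) × 0.1 = 0.001125
author C: 0.1 × 0.4 × 0.4 × (1−0.55) × 0.4 = 0.00288
author D: 0.2 × 0.45 × 0.4 × (1−0.9) × 0.1 = 0.00036
Highest score → author C.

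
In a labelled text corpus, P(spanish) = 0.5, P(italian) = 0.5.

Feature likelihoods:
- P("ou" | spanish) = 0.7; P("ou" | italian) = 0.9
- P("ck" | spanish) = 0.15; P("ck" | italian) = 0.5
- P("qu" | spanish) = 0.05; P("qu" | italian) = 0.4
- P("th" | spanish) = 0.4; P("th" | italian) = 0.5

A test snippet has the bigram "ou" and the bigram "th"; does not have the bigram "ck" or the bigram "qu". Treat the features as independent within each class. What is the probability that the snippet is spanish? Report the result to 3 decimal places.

spanish: 0.5 × 0.7 × (1−0.15) × (1−0.05) × 0.4 = 0.11305
italian: 0.5 × 0.9 × (1−0.5) × (1−0.4) × 0.5 = 0.0675
P(spanish | x) = 0.11305 / 0.18055 ≈ 0.626

0.626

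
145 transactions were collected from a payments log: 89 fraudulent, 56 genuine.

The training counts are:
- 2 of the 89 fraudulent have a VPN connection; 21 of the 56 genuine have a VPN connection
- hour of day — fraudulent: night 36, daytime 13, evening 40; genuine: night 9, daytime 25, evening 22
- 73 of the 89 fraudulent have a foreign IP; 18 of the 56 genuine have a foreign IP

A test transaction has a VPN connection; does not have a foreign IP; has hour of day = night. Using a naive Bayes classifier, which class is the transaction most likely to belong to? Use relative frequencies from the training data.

fraudulent: (89/145) × (2/89) × (36/89) × (16/89) ≈ 0.00100301
genuine: (56/145) × (21/56) × (9/56) × (38/56) ≈ 0.0157943
Highest score → genuine.

genuine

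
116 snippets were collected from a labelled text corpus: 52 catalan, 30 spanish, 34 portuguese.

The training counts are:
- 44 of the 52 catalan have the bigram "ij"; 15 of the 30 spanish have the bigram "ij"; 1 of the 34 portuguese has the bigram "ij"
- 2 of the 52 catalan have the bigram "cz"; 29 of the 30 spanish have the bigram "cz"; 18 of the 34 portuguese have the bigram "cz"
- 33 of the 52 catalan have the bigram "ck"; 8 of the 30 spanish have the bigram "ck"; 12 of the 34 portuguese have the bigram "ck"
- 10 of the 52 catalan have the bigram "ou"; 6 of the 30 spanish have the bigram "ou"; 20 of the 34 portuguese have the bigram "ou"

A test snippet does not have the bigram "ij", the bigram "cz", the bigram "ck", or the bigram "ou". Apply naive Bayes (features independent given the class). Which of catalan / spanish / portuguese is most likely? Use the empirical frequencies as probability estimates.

portuguese

catalan: (52/116) × (8/52) × (50/52) × (19/52) × (42/52) ≈ 0.0195702
spanish: (30/116) × (15/30) × (1/30) × (22/30) × (24/30) ≈ 0.00252874
portuguese: (34/116) × (33/34) × (16/34) × (22/34) × (14/34) ≈ 0.0356689
Highest score → portuguese.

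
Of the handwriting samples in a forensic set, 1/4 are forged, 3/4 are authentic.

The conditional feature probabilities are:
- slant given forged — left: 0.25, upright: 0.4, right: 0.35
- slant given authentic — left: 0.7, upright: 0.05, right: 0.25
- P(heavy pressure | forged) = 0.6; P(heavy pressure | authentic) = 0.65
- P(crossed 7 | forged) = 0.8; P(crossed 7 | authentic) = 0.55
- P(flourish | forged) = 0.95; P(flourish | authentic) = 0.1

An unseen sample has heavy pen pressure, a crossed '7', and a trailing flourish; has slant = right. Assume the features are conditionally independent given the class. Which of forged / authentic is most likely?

forged

forged: 0.25 × 0.35 × 0.6 × 0.8 × 0.95 = 0.0399
authentic: 0.75 × 0.25 × 0.65 × 0.55 × 0.1 = 0.006703125
Highest score → forged.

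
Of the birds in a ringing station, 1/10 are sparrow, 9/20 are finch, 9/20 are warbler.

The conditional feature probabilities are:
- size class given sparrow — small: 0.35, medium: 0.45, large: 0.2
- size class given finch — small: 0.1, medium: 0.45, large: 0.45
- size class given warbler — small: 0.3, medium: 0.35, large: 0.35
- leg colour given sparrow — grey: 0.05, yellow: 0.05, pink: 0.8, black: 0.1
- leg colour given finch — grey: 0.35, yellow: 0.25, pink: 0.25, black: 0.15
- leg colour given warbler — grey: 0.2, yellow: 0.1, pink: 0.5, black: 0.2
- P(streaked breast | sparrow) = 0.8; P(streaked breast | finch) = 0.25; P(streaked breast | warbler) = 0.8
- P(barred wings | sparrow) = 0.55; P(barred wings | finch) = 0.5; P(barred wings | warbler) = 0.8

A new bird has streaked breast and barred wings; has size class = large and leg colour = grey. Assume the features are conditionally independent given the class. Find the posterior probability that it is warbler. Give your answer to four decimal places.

0.6843

sparrow: 0.1 × 0.2 × 0.05 × 0.8 × 0.55 = 0.00044
finch: 0.45 × 0.45 × 0.35 × 0.25 × 0.5 = 0.008859375
warbler: 0.45 × 0.35 × 0.2 × 0.8 × 0.8 = 0.02016
P(warbler | x) = 0.02016 / 0.029459375 ≈ 0.6843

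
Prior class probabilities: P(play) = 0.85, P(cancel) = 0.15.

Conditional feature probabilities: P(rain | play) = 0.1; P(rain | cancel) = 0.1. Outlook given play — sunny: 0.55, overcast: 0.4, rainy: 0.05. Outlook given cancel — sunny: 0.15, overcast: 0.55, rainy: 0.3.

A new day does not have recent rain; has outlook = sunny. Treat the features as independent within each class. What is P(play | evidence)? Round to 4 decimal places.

0.9541

play: 0.85 × (1−0.1) × 0.55 = 0.42075
cancel: 0.15 × (1−0.1) × 0.15 = 0.02025
P(play | x) = 0.42075 / 0.441 ≈ 0.9541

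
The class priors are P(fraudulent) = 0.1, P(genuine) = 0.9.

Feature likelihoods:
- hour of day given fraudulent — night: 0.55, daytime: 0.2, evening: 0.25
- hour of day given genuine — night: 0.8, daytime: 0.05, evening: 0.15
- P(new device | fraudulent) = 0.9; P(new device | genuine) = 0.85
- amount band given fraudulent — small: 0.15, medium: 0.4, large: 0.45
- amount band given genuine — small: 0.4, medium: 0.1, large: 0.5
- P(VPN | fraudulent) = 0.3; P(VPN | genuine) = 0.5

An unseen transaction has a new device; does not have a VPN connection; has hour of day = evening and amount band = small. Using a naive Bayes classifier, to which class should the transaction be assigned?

genuine

fraudulent: 0.1 × 0.25 × 0.9 × 0.15 × (1−0.3) = 0.0023625
genuine: 0.9 × 0.15 × 0.85 × 0.4 × (1−0.5) = 0.02295
Highest score → genuine.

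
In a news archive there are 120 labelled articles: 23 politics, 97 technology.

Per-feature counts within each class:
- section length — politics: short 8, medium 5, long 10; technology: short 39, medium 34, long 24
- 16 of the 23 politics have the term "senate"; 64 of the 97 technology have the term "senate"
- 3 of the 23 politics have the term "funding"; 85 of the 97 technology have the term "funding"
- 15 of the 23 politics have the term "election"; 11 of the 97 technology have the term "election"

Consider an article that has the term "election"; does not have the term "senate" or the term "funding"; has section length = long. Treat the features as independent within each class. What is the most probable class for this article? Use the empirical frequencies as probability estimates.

politics: (23/120) × (10/23) × (7/23) × (20/23) × (15/23) ≈ 0.0143832
technology: (97/120) × (24/97) × (33/97) × (12/97) × (11/97) ≈ 0.000954559
Highest score → politics.

politics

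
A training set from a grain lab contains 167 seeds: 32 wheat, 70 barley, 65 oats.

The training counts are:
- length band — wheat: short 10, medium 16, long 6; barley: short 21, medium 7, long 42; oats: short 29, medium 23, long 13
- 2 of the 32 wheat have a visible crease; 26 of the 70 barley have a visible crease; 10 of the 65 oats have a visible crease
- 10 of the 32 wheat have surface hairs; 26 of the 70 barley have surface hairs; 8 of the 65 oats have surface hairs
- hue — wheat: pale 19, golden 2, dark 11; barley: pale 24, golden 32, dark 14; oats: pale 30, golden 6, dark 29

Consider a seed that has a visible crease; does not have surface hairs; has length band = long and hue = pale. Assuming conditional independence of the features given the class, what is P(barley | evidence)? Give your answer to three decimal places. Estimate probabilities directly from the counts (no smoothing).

wheat: (32/167) × (6/32) × (2/32) × (22/32) × (19/32) ≈ 0.000916624
barley: (70/167) × (42/70) × (26/70) × (44/70) × (24/70) ≈ 0.0201315
oats: (65/167) × (13/65) × (10/65) × (57/65) × (30/65) ≈ 0.00484711
P(barley | x) = 0.0201315 / 0.025895234 ≈ 0.777

0.777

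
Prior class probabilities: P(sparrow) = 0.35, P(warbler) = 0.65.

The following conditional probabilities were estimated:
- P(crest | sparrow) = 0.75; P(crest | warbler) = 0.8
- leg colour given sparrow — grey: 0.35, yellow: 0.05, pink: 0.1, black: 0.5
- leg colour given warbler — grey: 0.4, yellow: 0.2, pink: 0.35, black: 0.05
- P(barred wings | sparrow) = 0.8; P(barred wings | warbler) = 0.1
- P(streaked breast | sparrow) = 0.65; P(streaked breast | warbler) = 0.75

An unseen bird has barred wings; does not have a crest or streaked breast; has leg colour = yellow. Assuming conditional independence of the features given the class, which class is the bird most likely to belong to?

sparrow: 0.35 × (1−0.75) × 0.05 × 0.8 × (1−0.65) = 0.001225
warbler: 0.65 × (1−0.8) × 0.2 × 0.1 × (1−0.75) = 0.00065
Highest score → sparrow.

sparrow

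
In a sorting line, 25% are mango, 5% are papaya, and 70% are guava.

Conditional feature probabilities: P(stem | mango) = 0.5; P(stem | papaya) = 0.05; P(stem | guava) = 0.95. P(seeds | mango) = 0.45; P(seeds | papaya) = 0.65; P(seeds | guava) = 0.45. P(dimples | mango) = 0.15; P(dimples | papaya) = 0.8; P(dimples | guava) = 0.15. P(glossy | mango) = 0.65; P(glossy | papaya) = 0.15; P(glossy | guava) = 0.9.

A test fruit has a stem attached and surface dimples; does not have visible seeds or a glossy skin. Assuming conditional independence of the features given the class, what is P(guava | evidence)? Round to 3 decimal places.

0.566

mango: 0.25 × 0.5 × (1−0.45) × 0.15 × (1−0.65) = 0.003609375
papaya: 0.05 × 0.05 × (1−0.65) × 0.8 × (1−0.15) = 0.000595
guava: 0.7 × 0.95 × (1−0.45) × 0.15 × (1−0.9) = 0.00548625
P(guava | x) = 0.00548625 / 0.009690625 ≈ 0.566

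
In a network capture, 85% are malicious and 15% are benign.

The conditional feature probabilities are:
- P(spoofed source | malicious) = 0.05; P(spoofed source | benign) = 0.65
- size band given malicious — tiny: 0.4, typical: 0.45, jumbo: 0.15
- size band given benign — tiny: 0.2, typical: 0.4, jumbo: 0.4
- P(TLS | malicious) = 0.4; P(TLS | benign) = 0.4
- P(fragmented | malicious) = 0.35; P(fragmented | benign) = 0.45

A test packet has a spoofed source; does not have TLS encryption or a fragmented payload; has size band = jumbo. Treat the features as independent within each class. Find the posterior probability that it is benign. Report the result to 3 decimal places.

malicious: 0.85 × 0.05 × 0.15 × (1−0.4) × (1−0.35) = 0.00248625
benign: 0.15 × 0.65 × 0.4 × (1−0.4) × (1−0.45) = 0.01287
P(benign | x) = 0.01287 / 0.01535625 ≈ 0.838

0.838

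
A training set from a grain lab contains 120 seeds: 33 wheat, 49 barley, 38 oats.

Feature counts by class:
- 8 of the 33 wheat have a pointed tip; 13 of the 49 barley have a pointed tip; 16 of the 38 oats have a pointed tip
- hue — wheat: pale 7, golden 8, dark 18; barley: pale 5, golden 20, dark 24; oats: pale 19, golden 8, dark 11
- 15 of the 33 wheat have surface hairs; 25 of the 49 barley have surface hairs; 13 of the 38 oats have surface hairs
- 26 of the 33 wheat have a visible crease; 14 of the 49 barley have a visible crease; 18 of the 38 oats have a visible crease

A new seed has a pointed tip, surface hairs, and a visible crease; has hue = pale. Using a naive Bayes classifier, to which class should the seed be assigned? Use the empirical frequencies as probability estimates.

oats

wheat: (33/120) × (8/33) × (7/33) × (15/33) × (26/33) ≈ 0.00506442
barley: (49/120) × (13/49) × (5/49) × (25/49) × (14/49) ≈ 0.00161143
oats: (38/120) × (16/38) × (19/38) × (13/38) × (18/38) ≈ 0.0108033
Highest score → oats.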